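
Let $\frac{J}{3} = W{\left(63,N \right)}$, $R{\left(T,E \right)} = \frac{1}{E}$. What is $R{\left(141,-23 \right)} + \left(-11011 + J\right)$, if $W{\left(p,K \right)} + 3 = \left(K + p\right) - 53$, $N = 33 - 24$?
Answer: $- \frac{252150}{23} \approx -10963.0$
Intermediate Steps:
$N = 9$
$W{\left(p,K \right)} = -56 + K + p$ ($W{\left(p,K \right)} = -3 - \left(53 - K - p\right) = -3 + \left(-53 + K + p\right) = -56 + K + p$)
$J = 48$ ($J = 3 \left(-56 + 9 + 63\right) = 3 \cdot 16 = 48$)
$R{\left(141,-23 \right)} + \left(-11011 + J\right) = \frac{1}{-23} + \left(-11011 + 48\right) = - \frac{1}{23} - 10963 = - \frac{252150}{23}$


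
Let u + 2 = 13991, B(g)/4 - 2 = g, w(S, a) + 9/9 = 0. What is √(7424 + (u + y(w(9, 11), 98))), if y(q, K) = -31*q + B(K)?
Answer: 2*√5461 ≈ 147.80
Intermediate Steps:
w(S, a) = -1 (w(S, a) = -1 + 0 = -1)
B(g) = 8 + 4*g
u = 13989 (u = -2 + 13991 = 13989)
y(q, K) = 8 - 31*q + 4*K (y(q, K) = -31*q + (8 + 4*K) = 8 - 31*q + 4*K)
√(7424 + (u + y(w(9, 11), 98))) = √(7424 + (13989 + (8 - 31*(-1) + 4*98))) = √(7424 + (13989 + (8 + 31 + 392))) = √(7424 + (13989 + 431)) = √(7424 + 14420) = √21844 = 2*√5461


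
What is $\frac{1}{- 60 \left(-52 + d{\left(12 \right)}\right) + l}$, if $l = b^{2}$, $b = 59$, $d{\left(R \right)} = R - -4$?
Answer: $\frac{1}{5641} \approx 0.00017727$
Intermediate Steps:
$d{\left(R \right)} = 4 + R$ ($d{\left(R \right)} = R + 4 = 4 + R$)
$l = 3481$ ($l = 59^{2} = 3481$)
$\frac{1}{- 60 \left(-52 + d{\left(12 \right)}\right) + l} = \frac{1}{- 60 \left(-52 + \left(4 + 12\right)\right) + 3481} = \frac{1}{- 60 \left(-52 + 16\right) + 3481} = \frac{1}{\left(-60\right) \left(-36\right) + 3481} = \frac{1}{2160 + 3481} = \frac{1}{5641}$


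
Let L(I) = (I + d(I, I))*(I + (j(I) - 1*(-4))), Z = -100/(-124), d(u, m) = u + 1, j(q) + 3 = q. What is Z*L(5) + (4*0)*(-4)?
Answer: 3025/31 ≈ 97.581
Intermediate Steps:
j(q) = -3 + q
d(u, m) = 1 + u
Z = 25/31 (Z = -100*(-1/124) = 25/31 ≈ 0.80645)
L(I) = (1 + 2*I)² (L(I) = (I + (1 + I))*(I + ((-3 + I) - 1*(-4))) = (1 + 2*I)*(I + ((-3 + I) + 4)) = (1 + 2*I)*(I + (1 + I)) = (1 + 2*I)*(1 + 2*I) = (1 + 2*I)²)
Z*L(5) + (4*0)*(-4) = 25*(1 + 4*5 + 4*5²)/31 + (4*0)*(-4) = 25*(1 + 20 + 4*25)/31 + 0*(-4) = 25*(1 + 20 + 100)/31 + 0 = (25/31)*121 + 0 = 3025/31 + 0 = 3025/31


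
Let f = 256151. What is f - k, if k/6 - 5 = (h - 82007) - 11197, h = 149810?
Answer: -83515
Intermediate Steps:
k = 339666 (k = 30 + 6*((149810 - 82007) - 11197) = 30 + 6*(67803 - 11197) = 30 + 6*56606 = 30 + 339636 = 339666)
f - k = 256151 - 1*339666 = 256151 - 339666 = -83515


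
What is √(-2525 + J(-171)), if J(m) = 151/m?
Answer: I*√8206594/57 ≈ 50.258*I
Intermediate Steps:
√(-2525 + J(-171)) = √(-2525 + 151/(-171)) = √(-2525 + 151*(-1/171)) = √(-2525 - 151/171) = √(-431926/171) = I*√8206594/57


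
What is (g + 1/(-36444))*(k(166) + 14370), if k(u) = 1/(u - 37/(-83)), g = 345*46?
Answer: 114818218179213607/503473860 ≈ 2.2805e+8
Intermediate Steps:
g = 15870
k(u) = 1/(37/83 + u) (k(u) = 1/(u - 37*(-1/83)) = 1/(u + 37/83) = 1/(37/83 + u))
(g + 1/(-36444))*(k(166) + 14370) = (15870 + 1/(-36444))*(83/(37 + 83*166) + 14370) = (15870 - 1/36444)*(83/(37 + 13778) + 14370) = 578366279*(83/13815 + 14370)/36444 = (578366279/36444)*(198521633/13815) = 114818218179213607/503473860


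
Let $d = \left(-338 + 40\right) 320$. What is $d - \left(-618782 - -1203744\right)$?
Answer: $-680322$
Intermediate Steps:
$d = -95360$ ($d = \left(-298\right) 320 = -95360$)
$d - \left(-618782 - -1203744\right) = -95360 - \left(-618782 - -1203744\right) = -95360 - \left(-618782 + 1203744\right) = -95360 - 584962 = -680322$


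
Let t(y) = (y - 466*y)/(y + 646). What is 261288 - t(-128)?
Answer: 67643832/259 ≈ 2.6117e+5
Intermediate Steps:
t(y) = -465*y/(646 + y) (t(y) = (-465*y)/(646 + y) = -465*y/(646 + y))
261288 - t(-128) = 261288 - (-465)*(-128)/(646 - 128) = 261288 - (-465)*(-128)/518 = 261288 - 1*29760/259 = 261288 - 29760/259 = 67643832/259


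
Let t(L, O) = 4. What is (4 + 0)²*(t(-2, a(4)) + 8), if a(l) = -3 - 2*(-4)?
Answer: 192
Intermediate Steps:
a(l) = 5 (a(l) = -3 + 8 = 5)
(4 + 0)²*(t(-2, a(4)) + 8) = (4 + 0)²*(4 + 8) = 4²*12 = 16*12 = 192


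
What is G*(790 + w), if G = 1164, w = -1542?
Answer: -875328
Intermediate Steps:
G*(790 + w) = 1164*(790 - 1542) = 1164*(-752) = -875328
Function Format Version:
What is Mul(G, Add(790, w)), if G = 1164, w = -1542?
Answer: -875328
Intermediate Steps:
Mul(G, Add(790, w)) = Mul(1164, Add(790, -1542)) = Mul(1164, -752) = -875328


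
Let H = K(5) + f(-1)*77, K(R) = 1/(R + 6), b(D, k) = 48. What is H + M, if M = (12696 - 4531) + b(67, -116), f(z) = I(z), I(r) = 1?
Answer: 91191/11 ≈ 8290.1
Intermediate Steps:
f(z) = 1
K(R) = 1/(6 + R)
M = 8213 (M = (12696 - 4531) + 48 = 8165 + 48 = 8213)
H = 848/11 (H = 1/(6 + 5) + 1*77 = 1/11 + 77 = 848/11 ≈ 77.091)
H + M = 848/11 + 8213 = 91191/11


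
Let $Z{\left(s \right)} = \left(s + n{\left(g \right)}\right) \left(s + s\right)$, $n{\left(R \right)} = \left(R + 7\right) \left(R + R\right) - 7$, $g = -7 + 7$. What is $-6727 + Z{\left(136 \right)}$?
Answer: $28361$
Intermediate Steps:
$g = 0$
$n{\left(R \right)} = -7 + 2 R \left(7 + R\right)$ ($n{\left(R \right)} = \left(7 + R\right) 2 R - 7 = 2 R \left(7 + R\right) - 7 = -7 + 2 R \left(7 + R\right)$)
$Z{\left(s \right)} = 2 s \left(-7 + s\right)$ ($Z{\left(s \right)} = \left(s + \left(-7 + 2 \cdot 0^{2} + 14 \cdot 0\right)\right) \left(s + s\right) = \left(s + \left(-7 + 2 \cdot 0 + 0\right)\right) 2 s = \left(s + \left(-7 + 0 + 0\right)\right) 2 s = \left(s - 7\right) 2 s = \left(-7 + s\right) 2 s = 2 s \left(-7 + s\right)$)
$-6727 + Z{\left(136 \right)} = -6727 + 2 \cdot 136 \left(-7 + 136\right) = -6727 + 2 \cdot 136 \cdot 129 = -6727 + 35088 = 28361$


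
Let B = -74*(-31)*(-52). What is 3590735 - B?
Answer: 3710023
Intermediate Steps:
B = -119288 (B = 2294*(-52) = -119288)
3590735 - B = 3590735 - 1*(-119288) = 3590735 + 119288 = 3710023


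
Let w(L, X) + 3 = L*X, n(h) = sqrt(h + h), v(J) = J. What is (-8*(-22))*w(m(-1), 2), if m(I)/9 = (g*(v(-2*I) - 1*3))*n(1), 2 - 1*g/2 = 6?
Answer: -528 + 25344*sqrt(2) ≈ 35314.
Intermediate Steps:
g = -8 (g = 4 - 2*6 = 4 - 12 = -8)
n(h) = sqrt(2)*sqrt(h) (n(h) = sqrt(2*h) = sqrt(2)*sqrt(h))
m(I) = 9*sqrt(2)*(24 + 16*I) (m(I) = 9*((-8*(-2*I - 1*3))*(sqrt(2)*sqrt(1))) = 9*((-8*(-2*I - 3))*(sqrt(2)*1)) = 9*((-8*(-3 - 2*I))*sqrt(2)) = 9*((24 + 16*I)*sqrt(2)) = 9*(sqrt(2)*(24 + 16*I)) = 9*sqrt(2)*(24 + 16*I))
w(L, X) = -3 + L*X
(-8*(-22))*w(m(-1), 2) = (-8*(-22))*(-3 + (sqrt(2)*(216 + 144*(-1)))*2) = 176*(-3 + (sqrt(2)*(216 - 144))*2) = 176*(-3 + (sqrt(2)*72)*2) = 176*(-3 + (72*sqrt(2))*2) = 176*(-3 + 144*sqrt(2)) = -528 + 25344*sqrt(2)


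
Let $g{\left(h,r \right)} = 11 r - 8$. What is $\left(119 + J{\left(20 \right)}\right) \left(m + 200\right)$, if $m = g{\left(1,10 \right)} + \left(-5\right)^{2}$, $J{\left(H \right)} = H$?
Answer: $45453$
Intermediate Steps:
$g{\left(h,r \right)} = -8 + 11 r$
$m = 127$ ($m = \left(-8 + 11 \cdot 10\right) + \left(-5\right)^{2} = \left(-8 + 110\right) + 25 = 102 + 25 = 127$)
$\left(119 + J{\left(20 \right)}\right) \left(m + 200\right) = \left(119 + 20\right) \left(127 + 200\right) = 139 \cdot 327 = 45453$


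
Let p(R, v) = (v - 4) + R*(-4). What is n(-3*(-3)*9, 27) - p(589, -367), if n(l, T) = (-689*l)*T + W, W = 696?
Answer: -1503420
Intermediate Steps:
n(l, T) = 696 - 689*T*l (n(l, T) = (-689*l)*T + 696 = -689*T*l + 696 = 696 - 689*T*l)
p(R, v) = -4 + v - 4*R (p(R, v) = (-4 + v) - 4*R = -4 + v - 4*R)
n(-3*(-3)*9, 27) - p(589, -367) = (696 - 689*27*-3*(-3)*9) - (-4 - 367 - 4*589) = (696 - 689*27*9*9) - (-4 - 367 - 2356) = (696 - 689*27*81) - 1*(-2727) = (696 - 1506843) + 2727 = -1506147 + 2727 = -1503420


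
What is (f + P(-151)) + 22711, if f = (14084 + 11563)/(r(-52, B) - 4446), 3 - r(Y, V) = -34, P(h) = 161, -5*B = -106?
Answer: 100817001/4409 ≈ 22866.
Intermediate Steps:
B = 106/5 (B = -1/5*(-106) = 106/5 ≈ 21.200)
r(Y, V) = 37 (r(Y, V) = 3 - 1*(-34) = 3 + 34 = 37)
f = -25647/4409 (f = (14084 + 11563)/(37 - 4446) = 25647/(-4409) = 25647*(-1/4409) = -25647/4409 ≈ -5.8170)
(f + P(-151)) + 22711 = (-25647/4409 + 161) + 22711 = 684202/4409 + 22711 = 100817001/4409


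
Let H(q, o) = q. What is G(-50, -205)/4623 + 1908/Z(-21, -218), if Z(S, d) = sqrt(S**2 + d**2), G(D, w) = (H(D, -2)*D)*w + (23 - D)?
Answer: -170809/1541 + 36*sqrt(47965)/905 ≈ -102.13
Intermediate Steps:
G(D, w) = 23 - D + w*D**2 (G(D, w) = (D*D)*w + (23 - D) = D**2*w + (23 - D) = w*D**2 + (23 - D) = 23 - D + w*D**2)
G(-50, -205)/4623 + 1908/Z(-21, -218) = (23 - 1*(-50) - 205*(-50)**2)/4623 + 1908/(sqrt((-21)**2 + (-218)**2)) = (23 + 50 - 205*2500)*(1/4623) + 1908/(sqrt(441 + 47524)) = (23 + 50 - 512500)*(1/4623) + 1908/(sqrt(47965)) = -512427*1/4623 + 1908*(sqrt(47965)/47965) = -170809/1541 + 36*sqrt(47965)/905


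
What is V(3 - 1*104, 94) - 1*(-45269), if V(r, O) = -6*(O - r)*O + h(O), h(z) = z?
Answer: -64617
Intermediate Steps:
V(r, O) = O - 6*O*(O - r) (V(r, O) = -6*(O - r)*O + O = -6*O*(O - r) + O = O - 6*O*(O - r))
V(3 - 1*104, 94) - 1*(-45269) = 94*(1 - 6*94 + 6*(3 - 1*104)) - 1*(-45269) = 94*(1 - 564 + 6*(3 - 104)) + 45269 = 94*(1 - 564 + 6*(-101)) + 45269 = 94*(1 - 564 - 606) + 45269 = 94*(-1169) + 45269 = -109886 + 45269 = -64617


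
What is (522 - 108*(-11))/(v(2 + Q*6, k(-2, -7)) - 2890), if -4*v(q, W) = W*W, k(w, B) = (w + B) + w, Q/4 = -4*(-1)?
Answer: -6840/11681 ≈ -0.58557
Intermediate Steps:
Q = 16 (Q = 4*(-4*(-1)) = 4*4 = 16)
k(w, B) = B + 2*w (k(w, B) = (B + w) + w = B + 2*w)
v(q, W) = -W²/4 (v(q, W) = -W*W/4 = -W²/4)
(522 - 108*(-11))/(v(2 + Q*6, k(-2, -7)) - 2890) = (522 - 108*(-11))/(-(-7 + 2*(-2))²/4 - 2890) = (522 + 1188)/(-(-7 - 4)²/4 - 2890) = 1710/(-¼*(-11)² - 2890) = 1710/(-¼*121 - 2890) = 1710/(-121/4 - 2890) = 1710/(-11681/4) = 1710*(-4/11681) = -6840/11681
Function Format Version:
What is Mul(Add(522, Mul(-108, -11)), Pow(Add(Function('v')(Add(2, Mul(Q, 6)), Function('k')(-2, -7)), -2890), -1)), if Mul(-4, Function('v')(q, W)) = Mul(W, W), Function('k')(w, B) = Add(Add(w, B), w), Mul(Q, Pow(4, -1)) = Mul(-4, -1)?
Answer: Rational(-6840, 11681) ≈ -0.58557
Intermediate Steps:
Q = 16 (Q = Mul(4, Mul(-4, -1)) = Mul(4, 4) = 16)
Function('k')(w, B) = Add(B, Mul(2, w)) (Function('k')(w, B) = Add(Add(B, w), w) = Add(B, Mul(2, w)))
Function('v')(q, W) = Mul(Rational(-1, 4), Pow(W, 2)) (Function('v')(q, W) = Mul(Rational(-1, 4), Mul(W, W)) = Mul(Rational(-1, 4), Pow(W, 2)))
Mul(Add(522, Mul(-108, -11)), Pow(Add(Function('v')(Add(2, Mul(Q, 6)), Function('k')(-2, -7)), -2890), -1)) = Mul(Add(522, Mul(-108, -11)), Pow(Add(Mul(Rational(-1, 4), Pow(Add(-7, Mul(2, -2)), 2)), -2890), -1)) = Mul(Add(522, 1188), Pow(Add(Mul(Rational(-1, 4), Pow(Add(-7, -4), 2)), -2890), -1)) = Mul(1710, Pow(Add(Mul(Rational(-1, 4), Pow(-11, 2)), -2890), -1)) = Mul(1710, Pow(Add(Mul(Rational(-1, 4), 121), -2890), -1)) = Mul(1710, Pow(Add(Rational(-121, 4), -2890), -1)) = Mul(1710, Pow(Rational(-11681, 4), -1)) = Mul(1710, Rational(-4, 11681)) = Rational(-6840, 11681)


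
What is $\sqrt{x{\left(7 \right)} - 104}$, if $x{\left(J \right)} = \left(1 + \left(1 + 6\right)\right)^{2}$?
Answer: $2 i \sqrt{10} \approx 6.3246 i$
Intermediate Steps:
$x{\left(J \right)} = 64$ ($x{\left(J \right)} = \left(1 + 7\right)^{2} = 8^{2} = 64$)
$\sqrt{x{\left(7 \right)} - 104} = \sqrt{64 - 104} = \sqrt{-40} = 2 i \sqrt{10}$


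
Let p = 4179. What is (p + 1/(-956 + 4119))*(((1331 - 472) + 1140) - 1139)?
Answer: 11367633080/3163 ≈ 3.5939e+6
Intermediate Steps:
(p + 1/(-956 + 4119))*(((1331 - 472) + 1140) - 1139) = (4179 + 1/(-956 + 4119))*(((1331 - 472) + 1140) - 1139) = (4179 + 1/3163)*((859 + 1140) - 1139) = (4179 + 1/3163)*(1999 - 1139) = (13218178/3163)*860 = 11367633080/3163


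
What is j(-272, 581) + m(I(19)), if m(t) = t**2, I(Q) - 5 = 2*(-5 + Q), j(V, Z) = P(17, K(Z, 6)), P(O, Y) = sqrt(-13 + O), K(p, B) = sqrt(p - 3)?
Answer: 1091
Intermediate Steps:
K(p, B) = sqrt(-3 + p)
j(V, Z) = 2 (j(V, Z) = sqrt(-13 + 17) = sqrt(4) = 2)
I(Q) = -5 + 2*Q (I(Q) = 5 + 2*(-5 + Q) = 5 + (-10 + 2*Q) = -5 + 2*Q)
j(-272, 581) + m(I(19)) = 2 + (-5 + 2*19)**2 = 2 + (-5 + 38)**2 = 2 + 33**2 = 2 + 1089 = 1091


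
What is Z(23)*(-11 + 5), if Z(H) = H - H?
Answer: 0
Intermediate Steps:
Z(H) = 0
Z(23)*(-11 + 5) = 0*(-11 + 5) = 0*(-6) = 0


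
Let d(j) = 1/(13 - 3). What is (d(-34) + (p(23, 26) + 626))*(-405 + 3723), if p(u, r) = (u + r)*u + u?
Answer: 29465499/5 ≈ 5.8931e+6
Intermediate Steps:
d(j) = 1/10
p(u, r) = u + u*(r + u) (p(u, r) = (r + u)*u + u = u*(r + u) + u = u + u*(r + u))
(d(-34) + (p(23, 26) + 626))*(-405 + 3723) = (1/10 + (23*(1 + 26 + 23) + 626))*(-405 + 3723) = (1/10 + (23*50 + 626))*3318 = (1/10 + (1150 + 626))*3318 = (1/10 + 1776)*3318 = (17761/10)*3318 = 29465499/5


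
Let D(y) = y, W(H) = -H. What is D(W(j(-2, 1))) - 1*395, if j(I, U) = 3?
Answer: -398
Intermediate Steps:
D(W(j(-2, 1))) - 1*395 = -1*3 - 1*395 = -3 - 395 = -398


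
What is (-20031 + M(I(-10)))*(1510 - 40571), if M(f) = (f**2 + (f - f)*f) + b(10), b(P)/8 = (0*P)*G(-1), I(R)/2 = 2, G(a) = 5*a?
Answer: 781805915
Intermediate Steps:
I(R) = 4 (I(R) = 2*2 = 4)
b(P) = 0 (b(P) = 8*((0*P)*(5*(-1))) = 8*(0*(-5)) = 8*0 = 0)
M(f) = f**2 (M(f) = (f**2 + (f - f)*f) + 0 = (f**2 + 0*f) + 0 = (f**2 + 0) + 0 = f**2 + 0 = f**2)
(-20031 + M(I(-10)))*(1510 - 40571) = (-20031 + 4**2)*(1510 - 40571) = (-20031 + 16)*(-39061) = -20015*(-39061) = 781805915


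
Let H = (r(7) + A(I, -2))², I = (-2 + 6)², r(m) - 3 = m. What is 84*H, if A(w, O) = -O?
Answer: 12096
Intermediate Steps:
r(m) = 3 + m
I = 16 (I = 4² = 16)
H = 144 (H = ((3 + 7) - 1*(-2))² = (10 + 2)² = 12² = 144)
84*H = 84*144 = 12096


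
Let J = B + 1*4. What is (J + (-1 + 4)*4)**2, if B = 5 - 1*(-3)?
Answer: 576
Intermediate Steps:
B = 8 (B = 5 + 3 = 8)
J = 12 (J = 8 + 1*4 = 8 + 4 = 12)
(J + (-1 + 4)*4)**2 = (12 + (-1 + 4)*4)**2 = (12 + 3*4)**2 = (12 + 12)**2 = 24**2 = 576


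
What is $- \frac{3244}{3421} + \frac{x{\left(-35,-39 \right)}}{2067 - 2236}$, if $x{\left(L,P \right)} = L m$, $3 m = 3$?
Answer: $- \frac{428501}{578149} \approx -0.74116$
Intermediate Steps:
$m = 1$ ($m = \frac{1}{3} \cdot 3 = 1$)
$x{\left(L,P \right)} = L$ ($x{\left(L,P \right)} = L 1 = L$)
$- \frac{3244}{3421} + \frac{x{\left(-35,-39 \right)}}{2067 - 2236} = - \frac{3244}{3421} - \frac{35}{2067 - 2236} = \left(-3244\right) \frac{1}{3421} - \frac{35}{-169} = - \frac{3244}{3421} - - \frac{35}{169} = - \frac{3244}{3421} + \frac{35}{169} = - \frac{428501}{578149}$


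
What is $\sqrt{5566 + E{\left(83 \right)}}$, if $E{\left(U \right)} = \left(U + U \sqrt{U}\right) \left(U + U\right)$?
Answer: $\sqrt{19344 + 13778 \sqrt{83}} \approx 380.61$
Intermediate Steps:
$E{\left(U \right)} = 2 U \left(U + U^{\frac{3}{2}}\right)$ ($E{\left(U \right)} = \left(U + U^{\frac{3}{2}}\right) 2 U = 2 U \left(U + U^{\frac{3}{2}}\right)$)
$\sqrt{5566 + E{\left(83 \right)}} = \sqrt{5566 + \left(2 \cdot 83^{2} + 2 \cdot 83^{\frac{5}{2}}\right)} = \sqrt{5566 + \left(2 \cdot 6889 + 2 \cdot 6889 \sqrt{83}\right)} = \sqrt{5566 + \left(13778 + 13778 \sqrt{83}\right)} = \sqrt{19344 + 13778 \sqrt{83}}$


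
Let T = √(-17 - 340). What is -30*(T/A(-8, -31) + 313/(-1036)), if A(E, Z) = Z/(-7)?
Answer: 4695/518 - 210*I*√357/31 ≈ 9.0637 - 127.99*I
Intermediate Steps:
T = I*√357 (T = √(-357) = I*√357 ≈ 18.894*I)
A(E, Z) = -Z/7 (A(E, Z) = Z*(-⅐) = -Z/7)
-30*(T/A(-8, -31) + 313/(-1036)) = -30*((I*√357)/((-⅐*(-31))) + 313/(-1036)) = -30*((I*√357)/(31/7) + 313*(-1/1036)) = -30*((I*√357)*(7/31) - 313/1036) = -30*(7*I*√357/31 - 313/1036) = -30*(-313/1036 + 7*I*√357/31) = 4695/518 - 210*I*√357/31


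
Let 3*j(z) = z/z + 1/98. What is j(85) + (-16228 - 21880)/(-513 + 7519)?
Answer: -1751693/343294 ≈ -5.1026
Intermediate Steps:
j(z) = 33/98 (j(z) = (z/z + 1/98)/3 = (1 + 1*(1/98))/3 = (1 + 1/98)/3 = (⅓)*(99/98) = 33/98)
j(85) + (-16228 - 21880)/(-513 + 7519) = 33/98 + (-16228 - 21880)/(-513 + 7519) = 33/98 - 38108/7006 = 33/98 - 38108*1/7006 = 33/98 - 19054/3503 = -1751693/343294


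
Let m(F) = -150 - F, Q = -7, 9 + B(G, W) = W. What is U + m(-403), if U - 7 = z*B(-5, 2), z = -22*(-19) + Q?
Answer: -2617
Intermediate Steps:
B(G, W) = -9 + W
z = 411 (z = -22*(-19) - 7 = 418 - 7 = 411)
U = -2870 (U = 7 + 411*(-9 + 2) = 7 + 411*(-7) = 7 - 2877 = -2870)
U + m(-403) = -2870 + (-150 - 1*(-403)) = -2870 + (-150 + 403) = -2870 + 253 = -2617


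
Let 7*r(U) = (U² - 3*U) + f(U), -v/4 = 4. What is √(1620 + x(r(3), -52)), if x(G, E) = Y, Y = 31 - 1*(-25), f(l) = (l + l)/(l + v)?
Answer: 2*√419 ≈ 40.939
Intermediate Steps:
v = -16 (v = -4*4 = -16)
f(l) = 2*l/(-16 + l) (f(l) = (l + l)/(l - 16) = (2*l)/(-16 + l) = 2*l/(-16 + l))
Y = 56 (Y = 31 + 25 = 56)
r(U) = -3*U/7 + U²/7 + 2*U/(7*(-16 + U)) (r(U) = ((U² - 3*U) + 2*U/(-16 + U))/7 = (U² - 3*U + 2*U/(-16 + U))/7 = -3*U/7 + U²/7 + 2*U/(7*(-16 + U)))
x(G, E) = 56
√(1620 + x(r(3), -52)) = √(1620 + 56) = √1676 = 2*√419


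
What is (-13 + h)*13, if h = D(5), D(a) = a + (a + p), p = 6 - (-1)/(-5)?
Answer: 182/5 ≈ 36.400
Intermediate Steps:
p = 29/5 (p = 6 - (-1)*(-1)/5 = 6 - 1*⅕ = 6 - ⅕ = 29/5 ≈ 5.8000)
D(a) = 29/5 + 2*a (D(a) = a + (a + 29/5) = a + (29/5 + a) = 29/5 + 2*a)
h = 79/5 (h = 29/5 + 2*5 = 29/5 + 10 = 79/5 ≈ 15.800)
(-13 + h)*13 = (-13 + 79/5)*13 = (14/5)*13 = 182/5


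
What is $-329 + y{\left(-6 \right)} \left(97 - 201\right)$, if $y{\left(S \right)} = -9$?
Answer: $607$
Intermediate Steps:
$-329 + y{\left(-6 \right)} \left(97 - 201\right) = -329 - 9 \left(97 - 201\right) = -329 - -936 = -329 + 936 = 607$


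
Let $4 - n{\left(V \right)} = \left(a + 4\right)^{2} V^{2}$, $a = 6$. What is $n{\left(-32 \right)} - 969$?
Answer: $-103365$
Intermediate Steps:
$n{\left(V \right)} = 4 - 100 V^{2}$ ($n{\left(V \right)} = 4 - \left(6 + 4\right)^{2} V^{2} = 4 - 10^{2} V^{2} = 4 - 100 V^{2}$)
$n{\left(-32 \right)} - 969 = \left(4 - 100 \left(-32\right)^{2}\right) - 969 = \left(4 - 102400\right) - 969 = -102396 - 969 = -103365$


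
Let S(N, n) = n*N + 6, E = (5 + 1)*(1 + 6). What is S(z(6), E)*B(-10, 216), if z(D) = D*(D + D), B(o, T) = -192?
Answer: -581760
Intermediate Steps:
E = 42 (E = 6*7 = 42)
z(D) = 2*D**2 (z(D) = D*(2*D) = 2*D**2)
S(N, n) = 6 + N*n (S(N, n) = N*n + 6 = 6 + N*n)
S(z(6), E)*B(-10, 216) = (6 + (2*6**2)*42)*(-192) = (6 + (2*36)*42)*(-192) = (6 + 72*42)*(-192) = (6 + 3024)*(-192) = 3030*(-192) = -581760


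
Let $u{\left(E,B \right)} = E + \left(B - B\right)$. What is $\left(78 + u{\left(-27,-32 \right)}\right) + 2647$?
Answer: $2698$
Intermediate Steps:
$u{\left(E,B \right)} = E$ ($u{\left(E,B \right)} = E + 0 = E$)
$\left(78 + u{\left(-27,-32 \right)}\right) + 2647 = \left(78 - 27\right) + 2647 = 51 + 2647 = 2698$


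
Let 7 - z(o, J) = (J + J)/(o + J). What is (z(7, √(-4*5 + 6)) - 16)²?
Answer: (-325*I + 198*√14)/(-5*I + 2*√14) ≈ 88.506 + 15.706*I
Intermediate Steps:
z(o, J) = 7 - 2*J/(J + o) (z(o, J) = 7 - (J + J)/(o + J) = 7 - 2*J/(J + o))
(z(7, √(-4*5 + 6)) - 16)² = ((5*√(-4*5 + 6) + 7*7)/(√(-4*5 + 6) + 7) - 16)² = ((5*√(-20 + 6) + 49)/(√(-20 + 6) + 7) - 16)² = ((5*√(-14) + 49)/(√(-14) + 7) - 16)² = ((5*(I*√14) + 49)/(I*√14 + 7) - 16)² = ((5*I*√14 + 49)/(7 + I*√14) - 16)² = ((49 + 5*I*√14)/(7 + I*√14) - 16)² = (-16 + (49 + 5*I*√14)/(7 + I*√14))²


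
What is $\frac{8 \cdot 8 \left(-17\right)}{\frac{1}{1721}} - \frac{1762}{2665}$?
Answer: $- \frac{4990075682}{2665} \approx -1.8724 \cdot 10^{6}$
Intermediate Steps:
$\frac{8 \cdot 8 \left(-17\right)}{\frac{1}{1721}} - \frac{1762}{2665} = 64 \left(-17\right) \frac{1}{\frac{1}{1721}} - \frac{1762}{2665} = \left(-1088\right) 1721 - \frac{1762}{2665} = -1872448 - \frac{1762}{2665} = - \frac{4990075682}{2665}$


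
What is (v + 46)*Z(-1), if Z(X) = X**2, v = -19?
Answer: 27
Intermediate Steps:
(v + 46)*Z(-1) = (-19 + 46)*(-1)**2 = 27*1 = 27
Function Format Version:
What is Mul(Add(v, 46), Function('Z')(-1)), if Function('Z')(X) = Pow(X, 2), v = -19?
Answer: 27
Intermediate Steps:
Mul(Add(v, 46), Function('Z')(-1)) = Mul(Add(-19, 46), Pow(-1, 2)) = Mul(27, 1) = 27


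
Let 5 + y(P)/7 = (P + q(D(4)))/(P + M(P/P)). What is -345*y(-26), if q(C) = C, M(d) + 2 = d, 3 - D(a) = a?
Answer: 9660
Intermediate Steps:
D(a) = 3 - a
M(d) = -2 + d
y(P) = -28 (y(P) = -35 + 7*((P + (3 - 1*4))/(P + (-2 + P/P))) = -35 + 7*((P + (3 - 4))/(P + (-2 + 1))) = -35 + 7*((P - 1)/(P - 1)) = -35 + 7*((-1 + P)/(-1 + P)) = -35 + 7*1 = -35 + 7 = -28)
-345*y(-26) = -345*(-28) = 9660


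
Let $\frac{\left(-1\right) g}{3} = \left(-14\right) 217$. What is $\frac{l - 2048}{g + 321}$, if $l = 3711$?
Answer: $\frac{1663}{9435} \approx 0.17626$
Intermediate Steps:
$g = 9114$ ($g = - 3 \left(\left(-14\right) 217\right) = \left(-3\right) \left(-3038\right) = 9114$)
$\frac{l - 2048}{g + 321} = \frac{3711 - 2048}{9114 + 321} = \frac{1663}{9435}$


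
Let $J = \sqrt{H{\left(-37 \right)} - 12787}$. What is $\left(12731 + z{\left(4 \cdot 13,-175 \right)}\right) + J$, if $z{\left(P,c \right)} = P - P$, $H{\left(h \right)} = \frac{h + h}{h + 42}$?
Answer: $12731 + \frac{253 i \sqrt{5}}{5} \approx 12731.0 + 113.15 i$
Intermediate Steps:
$H{\left(h \right)} = \frac{2 h}{42 + h}$
$z{\left(P,c \right)} = 0$
$J = \frac{253 i \sqrt{5}}{5}$ ($J = \sqrt{2 \left(-37\right) \frac{1}{42 - 37} - 12787} = \sqrt{2 \left(-37\right) \frac{1}{5} - 12787} = \sqrt{- \frac{74}{5} - 12787} = \sqrt{- \frac{64009}{5}} = \frac{253 i \sqrt{5}}{5} \approx 113.15 i$)
$\left(12731 + z{\left(4 \cdot 13,-175 \right)}\right) + J = \left(12731 + 0\right) + \frac{253 i \sqrt{5}}{5} = 12731 + \frac{253 i \sqrt{5}}{5}$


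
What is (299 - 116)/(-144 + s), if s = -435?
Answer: -61/193 ≈ -0.31606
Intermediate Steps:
(299 - 116)/(-144 + s) = (299 - 116)/(-144 - 435) = 183/(-579) = 183*(-1/579) = -61/193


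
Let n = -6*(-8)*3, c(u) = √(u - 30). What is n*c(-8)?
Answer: 144*I*√38 ≈ 887.68*I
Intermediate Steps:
c(u) = √(-30 + u)
n = 144 (n = 48*3 = 144)
n*c(-8) = 144*√(-30 - 8) = 144*√(-38) = 144*(I*√38) = 144*I*√38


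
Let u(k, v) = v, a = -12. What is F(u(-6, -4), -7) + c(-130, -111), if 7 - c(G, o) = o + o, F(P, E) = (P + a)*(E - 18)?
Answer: 629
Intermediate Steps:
F(P, E) = (-18 + E)*(-12 + P) (F(P, E) = (P - 12)*(E - 18) = (-12 + P)*(-18 + E) = (-18 + E)*(-12 + P))
c(G, o) = 7 - 2*o (c(G, o) = 7 - (o + o) = 7 - 2*o)
F(u(-6, -4), -7) + c(-130, -111) = (216 - 18*(-4) - 12*(-7) - 7*(-4)) + (7 - 2*(-111)) = (216 + 72 + 84 + 28) + (7 + 222) = 400 + 229 = 629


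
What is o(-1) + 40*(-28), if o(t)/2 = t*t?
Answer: -1118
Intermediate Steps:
o(t) = 2*t² (o(t) = 2*(t*t) = 2*t²)
o(-1) + 40*(-28) = 2*(-1)² + 40*(-28) = 2*1 - 1120 = 2 - 1120 = -1118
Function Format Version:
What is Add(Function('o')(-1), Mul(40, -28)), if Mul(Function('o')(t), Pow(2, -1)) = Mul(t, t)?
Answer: -1118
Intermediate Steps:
Function('o')(t) = Mul(2, Pow(t, 2)) (Function('o')(t) = Mul(2, Mul(t, t)) = Mul(2, Pow(t, 2)))
Add(Function('o')(-1), Mul(40, -28)) = Add(Mul(2, Pow(-1, 2)), Mul(40, -28)) = Add(Mul(2, 1), -1120) = Add(2, -1120) = -1118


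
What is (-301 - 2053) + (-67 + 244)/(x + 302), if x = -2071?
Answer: -4164403/1769 ≈ -2354.1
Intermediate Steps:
(-301 - 2053) + (-67 + 244)/(x + 302) = (-301 - 2053) + (-67 + 244)/(-2071 + 302) = -2354 + 177/(-1769) = -2354 + 177*(-1/1769) = -2354 - 177/1769 = -4164403/1769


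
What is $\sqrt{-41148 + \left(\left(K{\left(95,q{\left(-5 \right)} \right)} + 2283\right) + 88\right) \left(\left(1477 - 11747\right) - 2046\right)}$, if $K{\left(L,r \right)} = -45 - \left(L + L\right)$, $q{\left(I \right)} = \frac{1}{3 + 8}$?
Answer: $2 i \sqrt{6587031} \approx 5133.0 i$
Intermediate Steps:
$q{\left(I \right)} = \frac{1}{11}$
$K{\left(L,r \right)} = -45 - 2 L$
$\sqrt{-41148 + \left(\left(K{\left(95,q{\left(-5 \right)} \right)} + 2283\right) + 88\right) \left(\left(1477 - 11747\right) - 2046\right)} = \sqrt{-41148 + \left(\left(\left(-45 - 190\right) + 2283\right) + 88\right) \left(\left(1477 - 11747\right) - 2046\right)} = \sqrt{-41148 + \left(\left(\left(-45 - 190\right) + 2283\right) + 88\right) \left(-10270 - 2046\right)} = \sqrt{-41148 + \left(\left(-235 + 2283\right) + 88\right) \left(-12316\right)} = \sqrt{-41148 + \left(2048 + 88\right) \left(-12316\right)} = \sqrt{-41148 + 2136 \left(-12316\right)} = \sqrt{-41148 - 26306976} = \sqrt{-26348124} = 2 i \sqrt{6587031}$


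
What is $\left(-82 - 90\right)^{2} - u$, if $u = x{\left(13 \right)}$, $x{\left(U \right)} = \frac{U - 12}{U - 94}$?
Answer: $\frac{2396305}{81} \approx 29584.0$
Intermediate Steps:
$x{\left(U \right)} = \frac{-12 + U}{-94 + U}$
$u = - \frac{1}{81}$ ($u = \frac{-12 + 13}{-94 + 13} = \frac{1}{-81} \cdot 1 = \left(- \frac{1}{81}\right) 1 = - \frac{1}{81} \approx -0.012346$)
$\left(-82 - 90\right)^{2} - u = \left(-82 - 90\right)^{2} - - \frac{1}{81} = \left(-172\right)^{2} + \frac{1}{81} = 29584 + \frac{1}{81} = \frac{2396305}{81}$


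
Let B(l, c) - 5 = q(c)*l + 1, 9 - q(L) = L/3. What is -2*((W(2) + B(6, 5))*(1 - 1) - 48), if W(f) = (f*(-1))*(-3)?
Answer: 96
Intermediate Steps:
q(L) = 9 - L/3
B(l, c) = 6 + l*(9 - c/3) (B(l, c) = 5 + ((9 - c/3)*l + 1) = 5 + (l*(9 - c/3) + 1) = 5 + (1 + l*(9 - c/3)) = 6 + l*(9 - c/3))
W(f) = 3*f (W(f) = -f*(-3) = 3*f)
-2*((W(2) + B(6, 5))*(1 - 1) - 48) = -2*((3*2 + (6 - ⅓*6*(-27 + 5)))*(1 - 1) - 48) = -2*((6 + (6 - ⅓*6*(-22)))*0 - 48) = -2*((6 + (6 + 44))*0 - 48) = -2*((6 + 50)*0 - 48) = -2*(56*0 - 48) = -2*(0 - 48) = -2*(-48) = 96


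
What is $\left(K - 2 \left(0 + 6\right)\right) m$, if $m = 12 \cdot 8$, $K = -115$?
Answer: $-12192$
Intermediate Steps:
$m = 96$
$\left(K - 2 \left(0 + 6\right)\right) m = \left(-115 - 2 \left(0 + 6\right)\right) 96 = \left(-115 - 12\right) 96 = \left(-127\right) 96 = -12192$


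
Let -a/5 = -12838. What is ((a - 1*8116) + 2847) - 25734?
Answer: 33187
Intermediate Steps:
a = 64190 (a = -5*(-12838) = 64190)
((a - 1*8116) + 2847) - 25734 = ((64190 - 1*8116) + 2847) - 25734 = ((64190 - 8116) + 2847) - 25734 = (56074 + 2847) - 25734 = 58921 - 25734 = 33187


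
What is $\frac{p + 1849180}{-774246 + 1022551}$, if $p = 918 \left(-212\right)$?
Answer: $\frac{1654564}{248305} \approx 6.6634$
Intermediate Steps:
$p = -194616$
$\frac{p + 1849180}{-774246 + 1022551} = \frac{-194616 + 1849180}{-774246 + 1022551} = \frac{1654564}{248305}$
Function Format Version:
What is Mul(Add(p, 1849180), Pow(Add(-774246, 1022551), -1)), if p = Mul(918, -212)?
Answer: Rational(1654564, 248305) ≈ 6.6634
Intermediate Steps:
p = -194616
Mul(Add(p, 1849180), Pow(Add(-774246, 1022551), -1)) = Mul(Add(-194616, 1849180), Pow(Add(-774246, 1022551), -1)) = Mul(1654564, Pow(248305, -1)) = Mul(1654564, Rational(1, 248305)) = Rational(1654564, 248305)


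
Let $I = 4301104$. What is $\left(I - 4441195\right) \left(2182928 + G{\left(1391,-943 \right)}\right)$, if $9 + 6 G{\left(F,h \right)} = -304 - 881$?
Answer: $-305780688339$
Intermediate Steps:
$G{\left(F,h \right)} = -199$ ($G{\left(F,h \right)} = - \frac{3}{2} + \frac{-304 - 881}{6} = - \frac{3}{2} + \frac{1}{6} \left(-1185\right) = - \frac{3}{2} - \frac{395}{2} = -199$)
$\left(I - 4441195\right) \left(2182928 + G{\left(1391,-943 \right)}\right) = \left(4301104 - 4441195\right) \left(2182928 - 199\right) = \left(-140091\right) 2182729 = -305780688339$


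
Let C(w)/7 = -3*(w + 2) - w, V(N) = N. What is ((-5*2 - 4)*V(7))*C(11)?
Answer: 34300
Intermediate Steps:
C(w) = -42 - 28*w (C(w) = 7*(-3*(w + 2) - w) = 7*(-3*(2 + w) - w) = 7*((-6 - 3*w) - w) = 7*(-6 - 4*w) = -42 - 28*w)
((-5*2 - 4)*V(7))*C(11) = ((-5*2 - 4)*7)*(-42 - 28*11) = ((-10 - 4)*7)*(-42 - 308) = -14*7*(-350) = -98*(-350) = 34300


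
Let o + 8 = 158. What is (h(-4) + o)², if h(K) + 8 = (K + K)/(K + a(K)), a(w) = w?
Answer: 20449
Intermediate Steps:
o = 150 (o = -8 + 158 = 150)
h(K) = -7 (h(K) = -8 + (K + K)/(K + K) = -8 + (2*K)/((2*K)) = -8 + (2*K)*(1/(2*K)) = -8 + 1 = -7)
(h(-4) + o)² = (-7 + 150)² = 143² = 20449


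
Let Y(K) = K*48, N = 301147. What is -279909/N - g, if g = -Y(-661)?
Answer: -1365010275/43021 ≈ -31729.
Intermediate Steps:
Y(K) = 48*K
g = 31728 (g = -48*(-661) = -1*(-31728) = 31728)
-279909/N - g = -279909/301147 - 1*31728 = -279909*1/301147 - 31728 = -39987/43021 - 31728 = -1365010275/43021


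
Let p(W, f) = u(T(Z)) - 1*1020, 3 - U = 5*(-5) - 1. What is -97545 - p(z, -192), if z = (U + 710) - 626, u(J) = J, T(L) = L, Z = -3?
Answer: -96522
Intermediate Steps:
U = 29 (U = 3 - (5*(-5) - 1) = 3 - (-25 - 1) = 3 - 1*(-26) = 3 + 26 = 29)
z = 113 (z = (29 + 710) - 626 = 739 - 626 = 113)
p(W, f) = -1023 (p(W, f) = -3 - 1*1020 = -3 - 1020 = -1023)
-97545 - p(z, -192) = -97545 - 1*(-1023) = -97545 + 1023 = -96522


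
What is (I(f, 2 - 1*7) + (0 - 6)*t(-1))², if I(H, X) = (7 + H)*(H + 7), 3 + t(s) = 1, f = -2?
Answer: 1369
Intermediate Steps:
t(s) = -2 (t(s) = -3 + 1 = -2)
I(H, X) = (7 + H)² (I(H, X) = (7 + H)*(7 + H) = (7 + H)²)
(I(f, 2 - 1*7) + (0 - 6)*t(-1))² = ((7 - 2)² + (0 - 6)*(-2))² = (5² - 6*(-2))² = (25 + 12)² = 37² = 1369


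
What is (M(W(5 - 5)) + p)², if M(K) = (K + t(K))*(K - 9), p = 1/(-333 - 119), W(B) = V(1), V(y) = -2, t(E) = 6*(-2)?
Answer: 4845134449/204304 ≈ 23715.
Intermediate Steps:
t(E) = -12
W(B) = -2
p = -1/452 (p = 1/(-452) = -1/452 ≈ -0.0022124)
M(K) = (-12 + K)*(-9 + K) (M(K) = (K - 12)*(K - 9) = (-12 + K)*(-9 + K))
(M(W(5 - 5)) + p)² = ((108 + (-2)² - 21*(-2)) - 1/452)² = ((108 + 4 + 42) - 1/452)² = (154 - 1/452)² = (69607/452)² = 4845134449/204304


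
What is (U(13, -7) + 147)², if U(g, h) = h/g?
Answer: 3625216/169 ≈ 21451.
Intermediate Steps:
(U(13, -7) + 147)² = (-7/13 + 147)² = (1904/13)² = 3625216/169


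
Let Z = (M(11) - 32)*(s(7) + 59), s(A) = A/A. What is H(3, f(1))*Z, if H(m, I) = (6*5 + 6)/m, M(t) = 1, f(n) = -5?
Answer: -22320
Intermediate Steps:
s(A) = 1
H(m, I) = 36/m (H(m, I) = (30 + 6)/m = 36/m)
Z = -1860 (Z = (1 - 32)*(1 + 59) = -31*60 = -1860)
H(3, f(1))*Z = (36/3)*(-1860) = (36*(1/3))*(-1860) = 12*(-1860) = -22320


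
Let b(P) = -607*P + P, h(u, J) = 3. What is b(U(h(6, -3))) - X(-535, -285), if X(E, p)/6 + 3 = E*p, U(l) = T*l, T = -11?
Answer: -894834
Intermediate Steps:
U(l) = -11*l
b(P) = -606*P
X(E, p) = -18 + 6*E*p (X(E, p) = -18 + 6*(E*p) = -18 + 6*E*p)
b(U(h(6, -3))) - X(-535, -285) = -(-6666)*3 - (-18 + 6*(-535)*(-285)) = -606*(-33) - (-18 + 914850) = 19998 - 1*914832 = 19998 - 914832 = -894834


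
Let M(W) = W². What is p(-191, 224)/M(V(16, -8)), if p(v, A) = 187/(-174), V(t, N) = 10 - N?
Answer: -187/56376 ≈ -0.0033170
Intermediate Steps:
p(v, A) = -187/174 (p(v, A) = 187*(-1/174) = -187/174)
p(-191, 224)/M(V(16, -8)) = -187/(174*(10 - 1*(-8))²) = -187/(174*(10 + 8)²) = -187/(174*(18²)) = -187/174/324 = -187/174*1/324 = -187/56376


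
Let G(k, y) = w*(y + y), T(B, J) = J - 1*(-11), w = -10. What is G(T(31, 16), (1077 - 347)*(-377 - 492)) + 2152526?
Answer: 14839926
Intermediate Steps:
T(B, J) = 11 + J (T(B, J) = J + 11 = 11 + J)
G(k, y) = -20*y (G(k, y) = -10*(y + y) = -20*y)
G(T(31, 16), (1077 - 347)*(-377 - 492)) + 2152526 = -20*(1077 - 347)*(-377 - 492) + 2152526 = -14600*(-869) + 2152526 = -20*(-634370) + 2152526 = 12687400 + 2152526 = 14839926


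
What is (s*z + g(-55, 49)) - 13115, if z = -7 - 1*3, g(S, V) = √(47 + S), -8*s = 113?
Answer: -51895/4 + 2*I*√2 ≈ -12974.0 + 2.8284*I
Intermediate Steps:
s = -113/8 (s = -⅛*113 = -113/8 ≈ -14.125)
z = -10 (z = -7 - 3 = -10)
(s*z + g(-55, 49)) - 13115 = (-113/8*(-10) + √(47 - 55)) - 13115 = (565/4 + √(-8)) - 13115 = (565/4 + 2*I*√2) - 13115 = -51895/4 + 2*I*√2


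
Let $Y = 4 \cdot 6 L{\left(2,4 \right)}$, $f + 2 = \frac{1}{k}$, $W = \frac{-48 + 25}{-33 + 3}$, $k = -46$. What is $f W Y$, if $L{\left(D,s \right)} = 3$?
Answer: $- \frac{558}{5} \approx -111.6$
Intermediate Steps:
$W = \frac{23}{30}$ ($W = - \frac{23}{-30} = \left(-23\right) \left(- \frac{1}{30}\right) = \frac{23}{30} \approx 0.76667$)
$f = - \frac{93}{46}$ ($f = -2 + \frac{1}{-46} = -2 - \frac{1}{46} = - \frac{93}{46} \approx -2.0217$)
$Y = 72$ ($Y = 4 \cdot 6 \cdot 3 = 24 \cdot 3 = 72$)
$f W Y = \left(- \frac{93}{46}\right) \frac{23}{30} \cdot 72 = \left(- \frac{31}{20}\right) 72 = - \frac{558}{5}$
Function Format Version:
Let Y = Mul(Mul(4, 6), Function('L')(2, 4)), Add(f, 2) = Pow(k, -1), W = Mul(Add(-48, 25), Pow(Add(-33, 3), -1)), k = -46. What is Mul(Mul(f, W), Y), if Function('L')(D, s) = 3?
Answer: Rational(-558, 5) ≈ -111.60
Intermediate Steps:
W = Rational(23, 30) (W = Mul(-23, Pow(-30, -1)) = Mul(-23, Rational(-1, 30)) = Rational(23, 30) ≈ 0.76667)
f = Rational(-93, 46) (f = Add(-2, Pow(-46, -1)) = Add(-2, Rational(-1, 46)) = Rational(-93, 46) ≈ -2.0217)
Y = 72 (Y = Mul(Mul(4, 6), 3) = Mul(24, 3) = 72)
Mul(Mul(f, W), Y) = Mul(Mul(Rational(-93, 46), Rational(23, 30)), 72) = Mul(Rational(-31, 20), 72) = Rational(-558, 5)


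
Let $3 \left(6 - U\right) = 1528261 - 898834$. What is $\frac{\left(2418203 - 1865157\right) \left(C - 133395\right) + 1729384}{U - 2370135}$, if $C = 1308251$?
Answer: $- \frac{324875570380}{1289969} \approx -2.5185 \cdot 10^{5}$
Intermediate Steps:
$U = -209803$ ($U = 6 - \frac{1528261 - 898834}{3} = 6 - 209809 = -209803$)
$\frac{\left(2418203 - 1865157\right) \left(C - 133395\right) + 1729384}{U - 2370135} = \frac{\left(2418203 - 1865157\right) \left(1308251 - 133395\right) + 1729384}{-209803 - 2370135} = \frac{553046 \cdot 1174856 + 1729384}{-2579938} = \left(649749411376 + 1729384\right) \left(- \frac{1}{2579938}\right) = 649751140760 \left(- \frac{1}{2579938}\right) = - \frac{324875570380}{1289969}$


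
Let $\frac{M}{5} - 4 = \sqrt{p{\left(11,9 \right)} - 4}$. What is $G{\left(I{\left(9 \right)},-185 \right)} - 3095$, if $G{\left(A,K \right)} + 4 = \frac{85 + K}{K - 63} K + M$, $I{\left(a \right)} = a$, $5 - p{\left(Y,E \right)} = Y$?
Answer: $- \frac{195523}{62} + 5 i \sqrt{10} \approx -3153.6 + 15.811 i$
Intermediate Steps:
$p{\left(Y,E \right)} = 5 - Y$
$M = 20 + 5 i \sqrt{10}$ ($M = 20 + 5 \sqrt{\left(5 - 11\right) - 4} = 20 + 5 \sqrt{-6 - 4} = 20 + 5 \sqrt{-10} = 20 + 5 i \sqrt{10} \approx 20.0 + 15.811 i$)
$G{\left(A,K \right)} = 16 + 5 i \sqrt{10} + \frac{K \left(85 + K\right)}{-63 + K}$ ($G{\left(A,K \right)} = -4 + \left(\frac{85 + K}{K - 63} K + \left(20 + 5 i \sqrt{10}\right)\right) = -4 + \left(\frac{85 + K}{-63 + K} K + \left(20 + 5 i \sqrt{10}\right)\right) = -4 + \left(\frac{K \left(85 + K\right)}{-63 + K} + \left(20 + 5 i \sqrt{10}\right)\right) = -4 + \left(20 + 5 i \sqrt{10} + \frac{K \left(85 + K\right)}{-63 + K}\right) = 16 + 5 i \sqrt{10} + \frac{K \left(85 + K\right)}{-63 + K}$)
$G{\left(I{\left(9 \right)},-185 \right)} - 3095 = \frac{-1008 + \left(-185\right)^{2} + 101 \left(-185\right) - 315 i \sqrt{10} + 5 i \left(-185\right) \sqrt{10}}{-63 - 185} - 3095 = \frac{-1008 + 34225 - 18685 - 315 i \sqrt{10} - 925 i \sqrt{10}}{-248} - 3095 = - \frac{14532 - 1240 i \sqrt{10}}{248} - 3095 = \left(- \frac{3633}{62} + 5 i \sqrt{10}\right) - 3095 = - \frac{195523}{62} + 5 i \sqrt{10}$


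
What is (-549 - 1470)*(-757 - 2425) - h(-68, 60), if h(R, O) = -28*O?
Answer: 6426138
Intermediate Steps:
(-549 - 1470)*(-757 - 2425) - h(-68, 60) = (-549 - 1470)*(-757 - 2425) - (-28)*60 = -2019*(-3182) - 1*(-1680) = 6424458 + 1680 = 6426138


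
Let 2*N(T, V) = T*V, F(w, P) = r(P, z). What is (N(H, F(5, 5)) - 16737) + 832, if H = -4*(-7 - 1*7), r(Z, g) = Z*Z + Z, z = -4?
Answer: -15065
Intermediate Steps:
r(Z, g) = Z + Z**2 (r(Z, g) = Z**2 + Z = Z + Z**2)
F(w, P) = P*(1 + P)
H = 56 (H = -4*(-7 - 7) = -4*(-14) = 56)
N(T, V) = T*V/2 (N(T, V) = (T*V)/2 = T*V/2)
(N(H, F(5, 5)) - 16737) + 832 = ((1/2)*56*(5*(1 + 5)) - 16737) + 832 = ((1/2)*56*(5*6) - 16737) + 832 = ((1/2)*56*30 - 16737) + 832 = (840 - 16737) + 832 = -15897 + 832 = -15065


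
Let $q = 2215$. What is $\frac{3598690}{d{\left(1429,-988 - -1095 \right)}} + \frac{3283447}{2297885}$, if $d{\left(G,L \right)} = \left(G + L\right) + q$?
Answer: $\frac{8281691980347}{8619366635} \approx 960.82$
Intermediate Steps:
$d{\left(G,L \right)} = 2215 + G + L$ ($d{\left(G,L \right)} = \left(G + L\right) + 2215 = 2215 + G + L$)
$\frac{3598690}{d{\left(1429,-988 - -1095 \right)}} + \frac{3283447}{2297885} = \frac{3598690}{2215 + 1429 - -107} + \frac{3283447}{2297885} = \frac{3598690}{2215 + 1429 + \left(-988 + 1095\right)} + 3283447 \cdot \frac{1}{2297885} = \frac{3598690}{2215 + 1429 + 107} + \frac{3283447}{2297885} = \frac{3598690}{3751} + \frac{3283447}{2297885} = \frac{8281691980347}{8619366635}$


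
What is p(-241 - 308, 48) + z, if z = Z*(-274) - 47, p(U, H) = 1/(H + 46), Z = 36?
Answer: -931633/94 ≈ -9911.0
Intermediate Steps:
p(U, H) = 1/(46 + H)
z = -9911 (z = 36*(-274) - 47 = -9864 - 47 = -9911)
p(-241 - 308, 48) + z = 1/(46 + 48) - 9911 = 1/94 - 9911 = -931633/94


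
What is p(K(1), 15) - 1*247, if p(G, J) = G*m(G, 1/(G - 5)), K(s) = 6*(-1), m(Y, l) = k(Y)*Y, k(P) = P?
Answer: -463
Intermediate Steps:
m(Y, l) = Y² (m(Y, l) = Y*Y = Y²)
K(s) = -6
p(G, J) = G³ (p(G, J) = G*G² = G³)
p(K(1), 15) - 1*247 = (-6)³ - 1*247 = -216 - 247 = -463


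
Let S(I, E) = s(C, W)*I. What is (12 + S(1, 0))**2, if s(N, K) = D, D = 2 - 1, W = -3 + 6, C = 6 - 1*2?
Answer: 169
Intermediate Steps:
C = 4 (C = 6 - 2 = 4)
W = 3
D = 1
s(N, K) = 1
S(I, E) = I (S(I, E) = 1*I = I)
(12 + S(1, 0))**2 = (12 + 1)**2 = 13**2 = 169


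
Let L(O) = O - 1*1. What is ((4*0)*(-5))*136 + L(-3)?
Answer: -4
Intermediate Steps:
L(O) = -1 + O (L(O) = O - 1 = -1 + O)
((4*0)*(-5))*136 + L(-3) = ((4*0)*(-5))*136 + (-1 - 3) = (0*(-5))*136 - 4 = 0*136 - 4 = 0 - 4 = -4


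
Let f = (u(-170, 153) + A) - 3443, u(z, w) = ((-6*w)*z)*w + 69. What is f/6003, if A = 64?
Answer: 23873870/6003 ≈ 3977.0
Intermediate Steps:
u(z, w) = 69 - 6*z*w**2 (u(z, w) = (-6*w*z)*w + 69 = -6*z*w**2 + 69 = 69 - 6*z*w**2)
f = 23873870 (f = ((69 - 6*(-170)*153**2) + 64) - 3443 = ((69 - 6*(-170)*23409) + 64) - 3443 = ((69 + 23877180) + 64) - 3443 = (23877249 + 64) - 3443 = 23877313 - 3443 = 23873870)
f/6003 = 23873870/6003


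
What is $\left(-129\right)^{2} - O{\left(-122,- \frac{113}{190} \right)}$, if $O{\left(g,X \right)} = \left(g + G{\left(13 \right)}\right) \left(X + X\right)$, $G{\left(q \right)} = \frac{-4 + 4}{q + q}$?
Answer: $\frac{1567109}{95} \approx 16496.0$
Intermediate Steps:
$G{\left(q \right)} = 0$ ($G{\left(q \right)} = \frac{0}{2 q} = 0 \frac{1}{2 q} = 0$)
$O{\left(g,X \right)} = 2 X g$ ($O{\left(g,X \right)} = \left(g + 0\right) \left(X + X\right) = g 2 X = 2 X g$)
$\left(-129\right)^{2} - O{\left(-122,- \frac{113}{190} \right)} = \left(-129\right)^{2} - 2 \left(- \frac{113}{190}\right) \left(-122\right) = 16641 - 2 \left(\left(-113\right) \frac{1}{190}\right) \left(-122\right) = 16641 - 2 \left(- \frac{113}{190}\right) \left(-122\right) = 16641 - \frac{13786}{95} = \frac{1567109}{95}$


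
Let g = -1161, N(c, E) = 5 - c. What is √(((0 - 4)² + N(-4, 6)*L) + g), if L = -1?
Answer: I*√1154 ≈ 33.971*I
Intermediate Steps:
√(((0 - 4)² + N(-4, 6)*L) + g) = √(((0 - 4)² + (5 - 1*(-4))*(-1)) - 1161) = √(((-4)² + (5 + 4)*(-1)) - 1161) = √((16 + 9*(-1)) - 1161) = √((16 - 9) - 1161) = √(7 - 1161) = √(-1154) = I*√1154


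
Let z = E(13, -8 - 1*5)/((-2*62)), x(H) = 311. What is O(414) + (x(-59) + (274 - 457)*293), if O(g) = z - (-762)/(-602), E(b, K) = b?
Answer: -1989718949/37324 ≈ -53309.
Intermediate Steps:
z = -13/124 (z = 13/((-2*62)) = 13/(-124) = 13*(-1/124) = -13/124 ≈ -0.10484)
O(g) = -51157/37324 (O(g) = -13/124 - (-762)/(-602) = -13/124 - (-762)*(-1)/602 = -13/124 - 1*381/301 = -13/124 - 381/301 = -51157/37324)
O(414) + (x(-59) + (274 - 457)*293) = -51157/37324 + (311 + (274 - 457)*293) = -51157/37324 + (311 - 183*293) = -51157/37324 + (311 - 53619) = -51157/37324 - 53308 = -1989718949/37324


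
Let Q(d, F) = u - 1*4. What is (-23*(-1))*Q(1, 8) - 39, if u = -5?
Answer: -246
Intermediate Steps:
Q(d, F) = -9 (Q(d, F) = -5 - 1*4 = -5 - 4 = -9)
(-23*(-1))*Q(1, 8) - 39 = -23*(-1)*(-9) - 39 = 23*(-9) - 39 = -207 - 39 = -246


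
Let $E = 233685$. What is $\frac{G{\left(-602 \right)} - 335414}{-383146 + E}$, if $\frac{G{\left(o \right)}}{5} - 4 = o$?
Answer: $\frac{338404}{149461} \approx 2.2642$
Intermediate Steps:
$G{\left(o \right)} = 20 + 5 o$
$\frac{G{\left(-602 \right)} - 335414}{-383146 + E} = \frac{\left(20 + 5 \left(-602\right)\right) - 335414}{-383146 + 233685} = \frac{\left(20 - 3010\right) - 335414}{-149461} = \left(-2990 - 335414\right) \left(- \frac{1}{149461}\right) = \left(-338404\right) \left(- \frac{1}{149461}\right) = \frac{338404}{149461}$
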